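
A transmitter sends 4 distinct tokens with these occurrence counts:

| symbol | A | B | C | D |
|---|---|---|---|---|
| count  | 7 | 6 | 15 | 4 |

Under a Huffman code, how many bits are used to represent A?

Huffman merges, smallest pair first:
combine D(4), B(6) → 10
combine A(7), 10 → 17
combine C(15), 17 → 32
A sits 2 levels below the root, so its codeword is 2 bits.

2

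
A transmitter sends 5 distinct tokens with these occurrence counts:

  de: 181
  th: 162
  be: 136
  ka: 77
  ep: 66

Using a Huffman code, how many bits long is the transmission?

1387

Build the Huffman tree bottom-up:
ep(66) + ka(77) → 143
be(136) + 143 → 279
th(162) + de(181) → 343
279 + 343 → 622
Each symbol's bit-cost is frequency × depth; summing gives 1387 bits (equivalently 143 + 279 + 343 + 622).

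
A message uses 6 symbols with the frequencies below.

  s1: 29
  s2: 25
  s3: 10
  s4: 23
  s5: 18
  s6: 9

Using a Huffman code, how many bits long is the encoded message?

Merge the two smallest weights repeatedly:
merge s6(9) and s3(10): 19
merge s5(18) and 19: 37
merge s4(23) and s2(25): 48
merge s1(29) and 37: 66
merge 48 and 66: 114
The encoded length is the sum of every internal node's weight: 19 + 37 + 48 + 66 + 114 = 284 bits.

284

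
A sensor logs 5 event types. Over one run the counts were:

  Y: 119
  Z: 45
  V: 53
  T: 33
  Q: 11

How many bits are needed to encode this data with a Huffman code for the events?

536

Greedily combine the two least-frequent nodes:
Q(11) + T(33) → 44
44 + Z(45) → 89
V(53) + 89 → 142
Y(119) + 142 → 261
The encoded length is the sum of every internal node's weight: 44 + 89 + 142 + 261 = 536 bits.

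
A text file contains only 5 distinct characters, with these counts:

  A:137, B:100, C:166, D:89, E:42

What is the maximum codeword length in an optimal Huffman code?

3

Merge the two lowest-weight nodes at each step:
E(42) + D(89) → 131
B(100) + 131 → 231
A(137) + C(166) → 303
231 + 303 → 534
The first pair merged (E, D) ends up deepest, at depth 3.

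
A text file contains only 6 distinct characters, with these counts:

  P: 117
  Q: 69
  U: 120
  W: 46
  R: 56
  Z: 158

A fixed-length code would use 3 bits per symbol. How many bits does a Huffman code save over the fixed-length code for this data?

Fixed-length: 3 bits × 566 symbols = 1698 bits.
Huffman merges:
merge W(46) and R(56): 102
merge Q(69) and 102: 171
merge P(117) and U(120): 237
merge Z(158) and 171: 329
merge 237 and 329: 566
Huffman total = 102 + 171 + 237 + 329 + 566 = 1405 bits.
Saving = 1698 − 1405 = 293 bits.

293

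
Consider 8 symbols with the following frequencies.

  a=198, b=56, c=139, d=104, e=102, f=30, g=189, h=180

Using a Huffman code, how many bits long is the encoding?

2881

Build the Huffman tree bottom-up:
merge f(30) and b(56): 86
merge 86 and e(102): 188
merge d(104) and c(139): 243
merge h(180) and 188: 368
merge g(189) and a(198): 387
merge 243 and 368: 611
merge 387 and 611: 998
The encoded length is the sum of every internal node's weight: 86 + 188 + 243 + 368 + 387 + 611 + 998 = 2881 bits.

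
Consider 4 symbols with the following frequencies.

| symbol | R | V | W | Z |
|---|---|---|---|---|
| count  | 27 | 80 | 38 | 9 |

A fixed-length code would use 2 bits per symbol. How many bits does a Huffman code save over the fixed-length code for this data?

44

Fixed-length: 2 bits × 154 symbols = 308 bits.
Huffman merges:
merge Z(9) and R(27): 36
merge 36 and W(38): 74
merge 74 and V(80): 154
Huffman total = 36 + 74 + 154 = 264 bits.
Saving = 308 − 264 = 44 bits.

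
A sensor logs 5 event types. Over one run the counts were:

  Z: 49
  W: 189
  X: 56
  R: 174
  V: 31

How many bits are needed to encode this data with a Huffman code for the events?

Merge the two smallest weights repeatedly:
combine V(31), Z(49) → 80
combine X(56), 80 → 136
combine 136, R(174) → 310
combine W(189), 310 → 499
The encoded length is the sum of every internal node's weight: 80 + 136 + 310 + 499 = 1025 bits.

1025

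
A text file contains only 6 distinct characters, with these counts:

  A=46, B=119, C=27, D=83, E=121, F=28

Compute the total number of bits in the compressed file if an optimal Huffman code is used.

1004

Build the Huffman tree bottom-up:
merge C(27) and F(28): 55
merge A(46) and 55: 101
merge D(83) and 101: 184
merge B(119) and E(121): 240
merge 184 and 240: 424
Total encoded bits = sum of merged weights = 55 + 101 + 184 + 240 + 424 = 1004.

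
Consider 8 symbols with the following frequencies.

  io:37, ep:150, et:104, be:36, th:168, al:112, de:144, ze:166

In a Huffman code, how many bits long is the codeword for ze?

Repeatedly merge the two smallest:
combine be(36), io(37) → 73
combine 73, et(104) → 177
combine al(112), de(144) → 256
combine ep(150), ze(166) → 316
combine th(168), 177 → 345
combine 256, 316 → 572
combine 345, 572 → 917
ze sits 3 levels below the root, so its codeword is 3 bits.

3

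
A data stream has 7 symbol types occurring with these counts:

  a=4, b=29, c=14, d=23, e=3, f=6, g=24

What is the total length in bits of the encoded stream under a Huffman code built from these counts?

253

Build the Huffman tree bottom-up:
e(3) + a(4) → 7
f(6) + 7 → 13
13 + c(14) → 27
d(23) + g(24) → 47
27 + b(29) → 56
47 + 56 → 103
The encoded length is the sum of every internal node's weight: 7 + 13 + 27 + 47 + 56 + 103 = 253 bits.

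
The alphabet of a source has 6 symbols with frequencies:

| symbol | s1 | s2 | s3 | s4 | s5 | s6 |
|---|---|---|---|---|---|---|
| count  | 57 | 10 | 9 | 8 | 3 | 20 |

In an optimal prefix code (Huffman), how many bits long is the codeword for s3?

4

Build the tree from the bottom:
merge s5(3) and s4(8): 11
merge s3(9) and s2(10): 19
merge 11 and 19: 30
merge s6(20) and 30: 50
merge 50 and s1(57): 107
s3 sits 4 levels below the root, so its codeword is 4 bits.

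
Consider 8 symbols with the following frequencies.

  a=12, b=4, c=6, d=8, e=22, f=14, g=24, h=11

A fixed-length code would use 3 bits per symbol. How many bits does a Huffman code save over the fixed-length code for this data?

Fixed-length: 3 bits × 101 symbols = 303 bits.
Huffman merges:
merge b(4) and c(6): 10
merge d(8) and 10: 18
merge h(11) and a(12): 23
merge f(14) and 18: 32
merge e(22) and 23: 45
merge g(24) and 32: 56
merge 45 and 56: 101
Huffman total = 10 + 18 + 23 + 32 + 45 + 56 + 101 = 285 bits.
Saving = 303 − 285 = 18 bits.

18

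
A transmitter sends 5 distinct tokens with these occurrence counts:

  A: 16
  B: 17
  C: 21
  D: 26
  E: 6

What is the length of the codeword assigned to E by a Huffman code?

3

Huffman merges, smallest pair first:
E(6) + A(16) → 22
B(17) + C(21) → 38
22 + D(26) → 48
38 + 48 → 86
E's leaf is at depth 3, giving a 3-bit codeword.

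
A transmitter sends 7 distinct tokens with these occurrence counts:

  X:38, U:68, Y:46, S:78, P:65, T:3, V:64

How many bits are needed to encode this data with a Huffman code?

Build the Huffman tree bottom-up:
combine T(3), X(38) → 41
combine 41, Y(46) → 87
combine V(64), P(65) → 129
combine U(68), S(78) → 146
combine 87, 129 → 216
combine 146, 216 → 362
Total encoded bits = sum of merged weights = 41 + 87 + 129 + 146 + 216 + 362 = 981.

981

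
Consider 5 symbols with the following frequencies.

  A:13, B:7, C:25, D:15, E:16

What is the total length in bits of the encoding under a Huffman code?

172

Merge the two smallest weights repeatedly:
combine B(7), A(13) → 20
combine D(15), E(16) → 31
combine 20, C(25) → 45
combine 31, 45 → 76
Each symbol's bit-cost is frequency × depth; summing gives 172 bits (equivalently 20 + 31 + 45 + 76).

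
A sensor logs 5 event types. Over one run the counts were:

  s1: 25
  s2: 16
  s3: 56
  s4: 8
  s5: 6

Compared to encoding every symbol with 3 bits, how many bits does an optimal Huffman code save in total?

123

Fixed-length: 3 bits × 111 symbols = 333 bits.
Huffman merges:
s5(6) + s4(8) → 14
14 + s2(16) → 30
s1(25) + 30 → 55
55 + s3(56) → 111
Huffman total = 14 + 30 + 55 + 111 = 210 bits.
Saving = 333 − 210 = 123 bits.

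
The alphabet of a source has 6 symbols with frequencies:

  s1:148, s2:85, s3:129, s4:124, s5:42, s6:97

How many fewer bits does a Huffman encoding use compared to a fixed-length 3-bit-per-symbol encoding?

Fixed-length: 3 bits × 625 symbols = 1875 bits.
Huffman merges:
merge s5(42) and s2(85): 127
merge s6(97) and s4(124): 221
merge 127 and s3(129): 256
merge s1(148) and 221: 369
merge 256 and 369: 625
Huffman total = 127 + 221 + 256 + 369 + 625 = 1598 bits.
Saving = 1875 − 1598 = 277 bits.

277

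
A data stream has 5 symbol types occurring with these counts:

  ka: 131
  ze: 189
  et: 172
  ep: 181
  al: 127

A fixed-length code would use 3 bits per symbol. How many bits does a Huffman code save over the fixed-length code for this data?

Fixed-length: 3 bits × 800 symbols = 2400 bits.
Huffman merges:
merge al(127) and ka(131): 258
merge et(172) and ep(181): 353
merge ze(189) and 258: 447
merge 353 and 447: 800
Huffman total = 258 + 353 + 447 + 800 = 1858 bits.
Saving = 2400 − 1858 = 542 bits.

542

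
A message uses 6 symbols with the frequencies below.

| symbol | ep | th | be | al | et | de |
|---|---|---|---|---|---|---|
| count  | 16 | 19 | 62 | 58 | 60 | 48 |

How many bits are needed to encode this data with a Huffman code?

644

Merge the two smallest weights repeatedly:
combine ep(16), th(19) → 35
combine 35, de(48) → 83
combine al(58), et(60) → 118
combine be(62), 83 → 145
combine 118, 145 → 263
Each symbol's bit-cost is frequency × depth; summing gives 644 bits (equivalently 35 + 83 + 118 + 145 + 263).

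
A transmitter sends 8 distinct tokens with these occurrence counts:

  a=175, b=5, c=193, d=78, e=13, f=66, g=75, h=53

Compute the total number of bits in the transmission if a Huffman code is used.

Greedily combine the two least-frequent nodes:
combine b(5), e(13) → 18
combine 18, h(53) → 71
combine f(66), 71 → 137
combine g(75), d(78) → 153
combine 137, 153 → 290
combine a(175), c(193) → 368
combine 290, 368 → 658
Total encoded bits = sum of merged weights = 18 + 71 + 137 + 153 + 290 + 368 + 658 = 1695.

1695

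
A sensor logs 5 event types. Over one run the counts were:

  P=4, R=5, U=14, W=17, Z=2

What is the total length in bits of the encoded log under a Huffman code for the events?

Greedily combine the two least-frequent nodes:
combine Z(2), P(4) → 6
combine R(5), 6 → 11
combine 11, U(14) → 25
combine W(17), 25 → 42
The encoded length is the sum of every internal node's weight: 6 + 11 + 25 + 42 = 84 bits.

84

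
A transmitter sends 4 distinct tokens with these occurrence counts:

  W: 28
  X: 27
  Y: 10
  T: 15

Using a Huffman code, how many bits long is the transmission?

Greedily combine the two least-frequent nodes:
Y(10) + T(15) → 25
25 + X(27) → 52
W(28) + 52 → 80
The encoded length is the sum of every internal node's weight: 25 + 52 + 80 = 157 bits.

157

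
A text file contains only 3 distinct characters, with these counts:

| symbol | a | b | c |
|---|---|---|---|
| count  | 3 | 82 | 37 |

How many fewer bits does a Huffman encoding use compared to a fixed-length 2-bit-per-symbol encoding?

Fixed-length: 2 bits × 122 symbols = 244 bits.
Huffman merges:
a(3) + c(37) → 40
40 + b(82) → 122
Huffman total = 40 + 122 = 162 bits.
Saving = 244 − 162 = 82 bits.

82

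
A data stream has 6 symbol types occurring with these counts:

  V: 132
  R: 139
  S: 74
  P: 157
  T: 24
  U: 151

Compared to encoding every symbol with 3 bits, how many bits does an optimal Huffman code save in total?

Fixed-length: 3 bits × 677 symbols = 2031 bits.
Huffman merges:
merge T(24) and S(74): 98
merge 98 and V(132): 230
merge R(139) and U(151): 290
merge P(157) and 230: 387
merge 290 and 387: 677
Huffman total = 98 + 230 + 290 + 387 + 677 = 1682 bits.
Saving = 2031 − 1682 = 349 bits.

349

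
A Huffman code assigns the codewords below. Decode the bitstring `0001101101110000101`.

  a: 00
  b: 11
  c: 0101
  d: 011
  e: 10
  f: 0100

adddeac

Read left to right; each codeword is recognised as soon as it completes (prefix code):
  00→a | 011→d | 011→d | 011→d | 10→e | 00→a | 0101→c
Decoded message: adddeac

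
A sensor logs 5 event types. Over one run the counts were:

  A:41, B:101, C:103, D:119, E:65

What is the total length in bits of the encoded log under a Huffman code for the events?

964

Greedily combine the two least-frequent nodes:
A(41) + E(65) → 106
B(101) + C(103) → 204
106 + D(119) → 225
204 + 225 → 429
The encoded length is the sum of every internal node's weight: 106 + 204 + 225 + 429 = 964 bits.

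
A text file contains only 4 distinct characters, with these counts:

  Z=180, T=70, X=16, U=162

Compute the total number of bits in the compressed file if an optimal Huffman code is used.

762

Merge the two smallest weights repeatedly:
combine X(16), T(70) → 86
combine 86, U(162) → 248
combine Z(180), 248 → 428
The encoded length is the sum of every internal node's weight: 86 + 248 + 428 = 762 bits.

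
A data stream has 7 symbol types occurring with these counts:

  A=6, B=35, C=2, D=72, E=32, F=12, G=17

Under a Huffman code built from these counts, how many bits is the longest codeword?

5

Merge the two lowest-weight nodes at each step:
combine C(2), A(6) → 8
combine 8, F(12) → 20
combine G(17), 20 → 37
combine E(32), B(35) → 67
combine 37, 67 → 104
combine D(72), 104 → 176
The rarest symbols sit at the bottom; the longest codeword is 5 bits.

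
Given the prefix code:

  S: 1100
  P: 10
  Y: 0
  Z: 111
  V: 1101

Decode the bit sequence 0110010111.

YSPZ

Read left to right; each codeword is recognised as soon as it completes (prefix code):
  0→Y | 1100→S | 10→P | 111→Z
Decoded message: YSPZ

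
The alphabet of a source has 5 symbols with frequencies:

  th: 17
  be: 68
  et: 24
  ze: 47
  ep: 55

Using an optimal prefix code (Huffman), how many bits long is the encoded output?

Build the Huffman tree bottom-up:
th(17) + et(24) → 41
41 + ze(47) → 88
ep(55) + be(68) → 123
88 + 123 → 211
The encoded length is the sum of every internal node's weight: 41 + 88 + 123 + 211 = 463 bits.

463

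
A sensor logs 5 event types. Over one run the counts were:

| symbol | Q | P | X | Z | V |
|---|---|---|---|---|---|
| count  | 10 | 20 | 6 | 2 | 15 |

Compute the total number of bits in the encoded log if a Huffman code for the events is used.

112

Merge the two smallest weights repeatedly:
merge Z(2) and X(6): 8
merge 8 and Q(10): 18
merge V(15) and 18: 33
merge P(20) and 33: 53
Total encoded bits = sum of merged weights = 8 + 18 + 33 + 53 = 112.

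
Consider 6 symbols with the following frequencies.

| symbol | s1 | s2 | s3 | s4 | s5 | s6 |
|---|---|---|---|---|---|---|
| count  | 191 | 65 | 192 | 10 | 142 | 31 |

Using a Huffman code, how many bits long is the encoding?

Greedily combine the two least-frequent nodes:
combine s4(10), s6(31) → 41
combine 41, s2(65) → 106
combine 106, s5(142) → 248
combine s1(191), s3(192) → 383
combine 248, 383 → 631
The encoded length is the sum of every internal node's weight: 41 + 106 + 248 + 383 + 631 = 1409 bits.

1409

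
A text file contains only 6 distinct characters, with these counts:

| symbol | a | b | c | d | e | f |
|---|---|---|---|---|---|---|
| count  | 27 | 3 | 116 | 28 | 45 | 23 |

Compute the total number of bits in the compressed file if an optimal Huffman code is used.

520

Merge the two smallest weights repeatedly:
merge b(3) and f(23): 26
merge 26 and a(27): 53
merge d(28) and e(45): 73
merge 53 and 73: 126
merge c(116) and 126: 242
The encoded length is the sum of every internal node's weight: 26 + 53 + 73 + 126 + 242 = 520 bits.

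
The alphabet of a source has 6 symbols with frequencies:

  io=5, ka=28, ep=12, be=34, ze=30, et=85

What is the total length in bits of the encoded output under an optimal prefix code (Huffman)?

429

Build the Huffman tree bottom-up:
io(5) + ep(12) → 17
17 + ka(28) → 45
ze(30) + be(34) → 64
45 + 64 → 109
et(85) + 109 → 194
Total encoded bits = sum of merged weights = 17 + 45 + 64 + 109 + 194 = 429.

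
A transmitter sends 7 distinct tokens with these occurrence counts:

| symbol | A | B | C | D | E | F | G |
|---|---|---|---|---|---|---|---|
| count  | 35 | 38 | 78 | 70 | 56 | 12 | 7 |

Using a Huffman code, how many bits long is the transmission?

757

Greedily combine the two least-frequent nodes:
merge G(7) and F(12): 19
merge 19 and A(35): 54
merge B(38) and 54: 92
merge E(56) and D(70): 126
merge C(78) and 92: 170
merge 126 and 170: 296
The encoded length is the sum of every internal node's weight: 19 + 54 + 92 + 126 + 170 + 296 = 757 bits.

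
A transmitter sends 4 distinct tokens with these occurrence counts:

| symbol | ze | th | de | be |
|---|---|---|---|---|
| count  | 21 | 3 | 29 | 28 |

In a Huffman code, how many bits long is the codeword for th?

3

Huffman merges, smallest pair first:
merge th(3) and ze(21): 24
merge 24 and be(28): 52
merge de(29) and 52: 81
th's leaf is at depth 3, giving a 3-bit codeword.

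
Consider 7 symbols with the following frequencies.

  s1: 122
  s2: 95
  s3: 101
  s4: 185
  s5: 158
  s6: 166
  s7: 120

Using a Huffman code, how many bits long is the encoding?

2656

Greedily combine the two least-frequent nodes:
combine s2(95), s3(101) → 196
combine s7(120), s1(122) → 242
combine s5(158), s6(166) → 324
combine s4(185), 196 → 381
combine 242, 324 → 566
combine 381, 566 → 947
The encoded length is the sum of every internal node's weight: 196 + 242 + 324 + 381 + 566 + 947 = 2656 bits.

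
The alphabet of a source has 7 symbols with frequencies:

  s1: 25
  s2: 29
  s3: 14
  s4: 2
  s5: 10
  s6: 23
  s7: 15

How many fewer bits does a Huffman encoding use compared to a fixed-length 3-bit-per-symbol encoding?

42

Fixed-length: 3 bits × 118 symbols = 354 bits.
Huffman merges:
s4(2) + s5(10) → 12
12 + s3(14) → 26
s7(15) + s6(23) → 38
s1(25) + 26 → 51
s2(29) + 38 → 67
51 + 67 → 118
Huffman total = 12 + 26 + 38 + 51 + 67 + 118 = 312 bits.
Saving = 354 − 312 = 42 bits.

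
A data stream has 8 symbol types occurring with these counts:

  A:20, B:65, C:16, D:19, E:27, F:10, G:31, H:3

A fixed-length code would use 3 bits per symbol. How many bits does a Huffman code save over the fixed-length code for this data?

Fixed-length: 3 bits × 191 symbols = 573 bits.
Huffman merges:
merge H(3) and F(10): 13
merge 13 and C(16): 29
merge D(19) and A(20): 39
merge E(27) and 29: 56
merge G(31) and 39: 70
merge 56 and B(65): 121
merge 70 and 121: 191
Huffman total = 13 + 29 + 39 + 56 + 70 + 121 + 191 = 519 bits.
Saving = 573 − 519 = 54 bits.

54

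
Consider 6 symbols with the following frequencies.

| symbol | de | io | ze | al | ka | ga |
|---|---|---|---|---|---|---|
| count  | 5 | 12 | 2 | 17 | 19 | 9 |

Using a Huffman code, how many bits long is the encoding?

Build the Huffman tree bottom-up:
combine ze(2), de(5) → 7
combine 7, ga(9) → 16
combine io(12), 16 → 28
combine al(17), ka(19) → 36
combine 28, 36 → 64
Each symbol's bit-cost is frequency × depth; summing gives 151 bits (equivalently 7 + 16 + 28 + 36 + 64).

151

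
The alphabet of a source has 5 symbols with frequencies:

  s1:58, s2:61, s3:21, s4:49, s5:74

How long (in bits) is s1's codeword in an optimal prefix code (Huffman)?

Repeatedly merge the two smallest:
s3(21) + s4(49) → 70
s1(58) + s2(61) → 119
70 + s5(74) → 144
119 + 144 → 263
s1's leaf is at depth 2, giving a 2-bit codeword.

2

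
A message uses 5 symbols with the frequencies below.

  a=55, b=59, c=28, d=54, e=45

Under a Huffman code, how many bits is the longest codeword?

Merge the two lowest-weight nodes at each step:
combine c(28), e(45) → 73
combine d(54), a(55) → 109
combine b(59), 73 → 132
combine 109, 132 → 241
The rarest symbols sit at the bottom; the longest codeword is 3 bits.

3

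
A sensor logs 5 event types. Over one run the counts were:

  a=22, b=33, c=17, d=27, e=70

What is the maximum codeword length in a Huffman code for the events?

Merge the two lowest-weight nodes at each step:
c(17) + a(22) → 39
d(27) + b(33) → 60
39 + 60 → 99
e(70) + 99 → 169
The first pair merged (c, a) ends up deepest, at depth 3.

3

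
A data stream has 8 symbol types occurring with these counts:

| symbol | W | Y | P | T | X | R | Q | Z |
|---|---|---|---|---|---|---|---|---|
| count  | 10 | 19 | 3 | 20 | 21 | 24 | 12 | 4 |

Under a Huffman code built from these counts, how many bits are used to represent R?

2

Huffman merges, smallest pair first:
merge P(3) and Z(4): 7
merge 7 and W(10): 17
merge Q(12) and 17: 29
merge Y(19) and T(20): 39
merge X(21) and R(24): 45
merge 29 and 39: 68
merge 45 and 68: 113
The subtree containing R is merged 2 times, so code length = 2.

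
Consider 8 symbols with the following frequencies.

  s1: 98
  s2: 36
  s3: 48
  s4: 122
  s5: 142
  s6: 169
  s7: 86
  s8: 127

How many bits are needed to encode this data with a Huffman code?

Greedily combine the two least-frequent nodes:
s2(36) + s3(48) → 84
84 + s7(86) → 170
s1(98) + s4(122) → 220
s8(127) + s5(142) → 269
s6(169) + 170 → 339
220 + 269 → 489
339 + 489 → 828
The encoded length is the sum of every internal node's weight: 84 + 170 + 220 + 269 + 339 + 489 + 828 = 2399 bits.

2399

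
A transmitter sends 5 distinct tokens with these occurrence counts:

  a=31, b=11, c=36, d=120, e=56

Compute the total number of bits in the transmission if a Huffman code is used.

508

Merge the two smallest weights repeatedly:
combine b(11), a(31) → 42
combine c(36), 42 → 78
combine e(56), 78 → 134
combine d(120), 134 → 254
The encoded length is the sum of every internal node's weight: 42 + 78 + 134 + 254 = 508 bits.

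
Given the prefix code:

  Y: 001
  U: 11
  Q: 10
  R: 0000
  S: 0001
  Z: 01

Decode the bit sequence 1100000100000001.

URZRS

Read left to right; each codeword is recognised as soon as it completes (prefix code):
  11→U | 0000→R | 01→Z | 0000→R | 0001→S
Decoded message: URZRS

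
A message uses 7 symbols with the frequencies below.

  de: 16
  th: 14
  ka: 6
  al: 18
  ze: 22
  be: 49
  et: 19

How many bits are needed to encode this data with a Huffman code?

381

Merge the two smallest weights repeatedly:
combine ka(6), th(14) → 20
combine de(16), al(18) → 34
combine et(19), 20 → 39
combine ze(22), 34 → 56
combine 39, be(49) → 88
combine 56, 88 → 144
Total encoded bits = sum of merged weights = 20 + 34 + 39 + 56 + 88 + 144 = 381.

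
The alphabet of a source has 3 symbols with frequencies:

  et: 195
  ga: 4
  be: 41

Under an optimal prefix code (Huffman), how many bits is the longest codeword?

2

Merge the two lowest-weight nodes at each step:
merge ga(4) and be(41): 45
merge 45 and et(195): 240
The rarest symbols sit at the bottom; the longest codeword is 2 bits.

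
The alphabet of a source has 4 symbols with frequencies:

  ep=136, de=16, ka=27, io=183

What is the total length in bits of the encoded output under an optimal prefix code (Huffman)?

584

Greedily combine the two least-frequent nodes:
merge de(16) and ka(27): 43
merge 43 and ep(136): 179
merge 179 and io(183): 362
Each symbol's bit-cost is frequency × depth; summing gives 584 bits (equivalently 43 + 179 + 362).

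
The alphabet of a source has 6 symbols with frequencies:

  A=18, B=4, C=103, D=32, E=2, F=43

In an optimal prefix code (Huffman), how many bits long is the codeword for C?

1

Build the tree from the bottom:
combine E(2), B(4) → 6
combine 6, A(18) → 24
combine 24, D(32) → 56
combine F(43), 56 → 99
combine 99, C(103) → 202
C is a child of the root — depth 1, so its codeword is a single bit.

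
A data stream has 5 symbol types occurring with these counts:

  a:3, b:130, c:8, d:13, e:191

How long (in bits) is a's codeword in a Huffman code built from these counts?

4

Huffman merges, smallest pair first:
combine a(3), c(8) → 11
combine 11, d(13) → 24
combine 24, b(130) → 154
combine 154, e(191) → 345
a sits 4 levels below the root, so its codeword is 4 bits.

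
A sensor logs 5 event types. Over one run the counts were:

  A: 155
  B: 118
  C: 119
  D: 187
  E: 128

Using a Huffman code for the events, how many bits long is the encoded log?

1651

Greedily combine the two least-frequent nodes:
merge B(118) and C(119): 237
merge E(128) and A(155): 283
merge D(187) and 237: 424
merge 283 and 424: 707
Each symbol's bit-cost is frequency × depth; summing gives 1651 bits (equivalently 237 + 283 + 424 + 707).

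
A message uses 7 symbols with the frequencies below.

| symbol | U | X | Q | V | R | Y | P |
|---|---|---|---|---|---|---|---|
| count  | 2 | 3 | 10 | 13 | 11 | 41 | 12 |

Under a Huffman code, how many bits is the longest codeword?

5

Merge the two lowest-weight nodes at each step:
combine U(2), X(3) → 5
combine 5, Q(10) → 15
combine R(11), P(12) → 23
combine V(13), 15 → 28
combine 23, 28 → 51
combine Y(41), 51 → 92
The first pair merged (U, X) ends up deepest, at depth 5.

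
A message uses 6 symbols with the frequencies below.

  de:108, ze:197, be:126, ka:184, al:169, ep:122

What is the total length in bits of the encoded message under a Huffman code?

2337

Build the Huffman tree bottom-up:
merge de(108) and ep(122): 230
merge be(126) and al(169): 295
merge ka(184) and ze(197): 381
merge 230 and 295: 525
merge 381 and 525: 906
Each symbol's bit-cost is frequency × depth; summing gives 2337 bits (equivalently 230 + 295 + 381 + 525 + 906).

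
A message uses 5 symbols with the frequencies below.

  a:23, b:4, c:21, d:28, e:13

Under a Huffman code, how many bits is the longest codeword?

3

Merge the two lowest-weight nodes at each step:
combine b(4), e(13) → 17
combine 17, c(21) → 38
combine a(23), d(28) → 51
combine 38, 51 → 89
The rarest symbols sit at the bottom; the longest codeword is 3 bits.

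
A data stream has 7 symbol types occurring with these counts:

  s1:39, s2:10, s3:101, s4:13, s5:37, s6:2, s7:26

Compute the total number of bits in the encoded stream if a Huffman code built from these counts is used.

519

Greedily combine the two least-frequent nodes:
merge s6(2) and s2(10): 12
merge 12 and s4(13): 25
merge 25 and s7(26): 51
merge s5(37) and s1(39): 76
merge 51 and 76: 127
merge s3(101) and 127: 228
The encoded length is the sum of every internal node's weight: 12 + 25 + 51 + 76 + 127 + 228 = 519 bits.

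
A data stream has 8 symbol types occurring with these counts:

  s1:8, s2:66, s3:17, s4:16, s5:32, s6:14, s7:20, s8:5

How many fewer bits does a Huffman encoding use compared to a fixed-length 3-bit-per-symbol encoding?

Fixed-length: 3 bits × 178 symbols = 534 bits.
Huffman merges:
combine s8(5), s1(8) → 13
combine 13, s6(14) → 27
combine s4(16), s3(17) → 33
combine s7(20), 27 → 47
combine s5(32), 33 → 65
combine 47, 65 → 112
combine s2(66), 112 → 178
Huffman total = 13 + 27 + 33 + 47 + 65 + 112 + 178 = 475 bits.
Saving = 534 − 475 = 59 bits.

59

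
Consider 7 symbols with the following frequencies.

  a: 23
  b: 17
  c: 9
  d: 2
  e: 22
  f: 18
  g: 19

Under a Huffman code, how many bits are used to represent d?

Repeatedly merge the two smallest:
combine d(2), c(9) → 11
combine 11, b(17) → 28
combine f(18), g(19) → 37
combine e(22), a(23) → 45
combine 28, 37 → 65
combine 45, 65 → 110
d sits 4 levels below the root, so its codeword is 4 bits.

4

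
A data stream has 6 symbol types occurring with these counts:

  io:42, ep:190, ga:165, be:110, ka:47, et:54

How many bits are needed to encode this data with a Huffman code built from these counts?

Merge the two smallest weights repeatedly:
merge io(42) and ka(47): 89
merge et(54) and 89: 143
merge be(110) and 143: 253
merge ga(165) and ep(190): 355
merge 253 and 355: 608
The encoded length is the sum of every internal node's weight: 89 + 143 + 253 + 355 + 608 = 1448 bits.

1448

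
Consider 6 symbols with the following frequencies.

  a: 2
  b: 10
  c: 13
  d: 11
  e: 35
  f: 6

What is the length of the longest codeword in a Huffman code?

4

Merge the two lowest-weight nodes at each step:
combine a(2), f(6) → 8
combine 8, b(10) → 18
combine d(11), c(13) → 24
combine 18, 24 → 42
combine e(35), 42 → 77
Maximum depth reached is 4.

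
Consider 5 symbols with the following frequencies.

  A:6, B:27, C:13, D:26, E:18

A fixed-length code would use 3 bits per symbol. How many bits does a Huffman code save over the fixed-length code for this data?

71

Fixed-length: 3 bits × 90 symbols = 270 bits.
Huffman merges:
combine A(6), C(13) → 19
combine E(18), 19 → 37
combine D(26), B(27) → 53
combine 37, 53 → 90
Huffman total = 19 + 37 + 53 + 90 = 199 bits.
Saving = 270 − 199 = 71 bits.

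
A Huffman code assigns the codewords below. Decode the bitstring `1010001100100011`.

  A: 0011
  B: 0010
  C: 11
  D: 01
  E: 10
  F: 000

EEABA

Read left to right; each codeword is recognised as soon as it completes (prefix code):
  10→E | 10→E | 0011→A | 0010→B | 0011→A
Decoded message: EEABA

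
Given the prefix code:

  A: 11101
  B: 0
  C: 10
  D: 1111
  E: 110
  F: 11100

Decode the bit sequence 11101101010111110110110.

Read left to right; each codeword is recognised as soon as it completes (prefix code):
  11101→A | 10→C | 10→C | 10→C | 1111→D | 10→C | 110→E | 110→E
Decoded message: ACCCDCEE

ACCCDCEE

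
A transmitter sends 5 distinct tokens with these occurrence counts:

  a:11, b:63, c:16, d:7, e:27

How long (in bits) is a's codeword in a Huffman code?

Huffman merges, smallest pair first:
merge d(7) and a(11): 18
merge c(16) and 18: 34
merge e(27) and 34: 61
merge 61 and b(63): 124
The subtree containing a is merged 4 times, so code length = 4.

4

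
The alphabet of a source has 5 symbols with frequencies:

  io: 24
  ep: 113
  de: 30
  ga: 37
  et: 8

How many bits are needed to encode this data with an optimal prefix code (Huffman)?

Greedily combine the two least-frequent nodes:
merge et(8) and io(24): 32
merge de(30) and 32: 62
merge ga(37) and 62: 99
merge 99 and ep(113): 212
The encoded length is the sum of every internal node's weight: 32 + 62 + 99 + 212 = 405 bits.

405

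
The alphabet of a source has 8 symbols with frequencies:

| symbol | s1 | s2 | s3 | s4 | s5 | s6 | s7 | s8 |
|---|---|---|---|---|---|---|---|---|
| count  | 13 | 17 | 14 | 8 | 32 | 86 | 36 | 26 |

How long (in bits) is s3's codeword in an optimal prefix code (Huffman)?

4

Huffman merges, smallest pair first:
combine s4(8), s1(13) → 21
combine s3(14), s2(17) → 31
combine 21, s8(26) → 47
combine 31, s5(32) → 63
combine s7(36), 47 → 83
combine 63, 83 → 146
combine s6(86), 146 → 232
s3 sits 4 levels below the root, so its codeword is 4 bits.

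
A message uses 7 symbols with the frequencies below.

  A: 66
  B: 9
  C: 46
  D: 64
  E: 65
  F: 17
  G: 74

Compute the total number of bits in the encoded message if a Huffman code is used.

Merge the two smallest weights repeatedly:
B(9) + F(17) → 26
26 + C(46) → 72
D(64) + E(65) → 129
A(66) + 72 → 138
G(74) + 129 → 203
138 + 203 → 341
Each symbol's bit-cost is frequency × depth; summing gives 909 bits (equivalently 26 + 72 + 129 + 138 + 203 + 341).

909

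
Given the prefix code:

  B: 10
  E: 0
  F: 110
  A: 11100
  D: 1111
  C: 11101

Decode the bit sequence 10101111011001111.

Read left to right; each codeword is recognised as soon as it completes (prefix code):
  10→B | 10→B | 1111→D | 0→E | 110→F | 0→E | 1111→D
Decoded message: BBDEFED

BBDEFED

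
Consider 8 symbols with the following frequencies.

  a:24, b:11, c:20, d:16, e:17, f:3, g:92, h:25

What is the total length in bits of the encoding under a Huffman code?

521

Greedily combine the two least-frequent nodes:
combine f(3), b(11) → 14
combine 14, d(16) → 30
combine e(17), c(20) → 37
combine a(24), h(25) → 49
combine 30, 37 → 67
combine 49, 67 → 116
combine g(92), 116 → 208
Total encoded bits = sum of merged weights = 14 + 30 + 37 + 49 + 67 + 116 + 208 = 521.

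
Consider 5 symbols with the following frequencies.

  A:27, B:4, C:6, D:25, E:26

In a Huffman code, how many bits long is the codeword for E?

Build the tree from the bottom:
merge B(4) and C(6): 10
merge 10 and D(25): 35
merge E(26) and A(27): 53
merge 35 and 53: 88
E's leaf is at depth 2, giving a 2-bit codeword.

2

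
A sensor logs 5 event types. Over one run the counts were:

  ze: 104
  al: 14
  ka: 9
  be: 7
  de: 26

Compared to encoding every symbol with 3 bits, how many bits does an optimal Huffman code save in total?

Fixed-length: 3 bits × 160 symbols = 480 bits.
Huffman merges:
merge be(7) and ka(9): 16
merge al(14) and 16: 30
merge de(26) and 30: 56
merge 56 and ze(104): 160
Huffman total = 16 + 30 + 56 + 160 = 262 bits.
Saving = 480 − 262 = 218 bits.

218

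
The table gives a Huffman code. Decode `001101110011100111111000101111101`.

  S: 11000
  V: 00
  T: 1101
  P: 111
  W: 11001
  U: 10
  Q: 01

VTWWPSUPT

Read left to right; each codeword is recognised as soon as it completes (prefix code):
  00→V | 1101→T | 11001→W | 11001→W | 111→P | 11000→S | 10→U | 111→P | 1101→T
Decoded message: VTWWPSUPT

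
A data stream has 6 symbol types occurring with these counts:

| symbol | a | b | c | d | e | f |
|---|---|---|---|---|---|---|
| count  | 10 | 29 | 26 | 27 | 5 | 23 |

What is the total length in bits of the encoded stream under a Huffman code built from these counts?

293

Greedily combine the two least-frequent nodes:
merge e(5) and a(10): 15
merge 15 and f(23): 38
merge c(26) and d(27): 53
merge b(29) and 38: 67
merge 53 and 67: 120
Total encoded bits = sum of merged weights = 15 + 38 + 53 + 67 + 120 = 293.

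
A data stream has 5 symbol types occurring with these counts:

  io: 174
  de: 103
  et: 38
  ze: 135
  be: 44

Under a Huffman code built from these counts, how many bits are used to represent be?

Huffman merges, smallest pair first:
et(38) + be(44) → 82
82 + de(103) → 185
ze(135) + io(174) → 309
185 + 309 → 494
be sits 3 levels below the root, so its codeword is 3 bits.

3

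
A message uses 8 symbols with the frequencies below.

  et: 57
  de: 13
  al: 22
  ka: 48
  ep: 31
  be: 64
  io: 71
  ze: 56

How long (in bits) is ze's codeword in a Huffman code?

Build the tree from the bottom:
merge de(13) and al(22): 35
merge ep(31) and 35: 66
merge ka(48) and ze(56): 104
merge et(57) and be(64): 121
merge 66 and io(71): 137
merge 104 and 121: 225
merge 137 and 225: 362
ze sits 3 levels below the root, so its codeword is 3 bits.

3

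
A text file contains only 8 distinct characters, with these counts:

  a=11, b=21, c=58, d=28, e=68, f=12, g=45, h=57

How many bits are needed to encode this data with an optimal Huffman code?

Merge the two smallest weights repeatedly:
combine a(11), f(12) → 23
combine b(21), 23 → 44
combine d(28), 44 → 72
combine g(45), h(57) → 102
combine c(58), e(68) → 126
combine 72, 102 → 174
combine 126, 174 → 300
The encoded length is the sum of every internal node's weight: 23 + 44 + 72 + 102 + 126 + 174 + 300 = 841 bits.

841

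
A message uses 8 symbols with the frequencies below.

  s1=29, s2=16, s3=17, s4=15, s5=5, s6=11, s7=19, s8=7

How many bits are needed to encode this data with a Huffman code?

Greedily combine the two least-frequent nodes:
combine s5(5), s8(7) → 12
combine s6(11), 12 → 23
combine s4(15), s2(16) → 31
combine s3(17), s7(19) → 36
combine 23, s1(29) → 52
combine 31, 36 → 67
combine 52, 67 → 119
Total encoded bits = sum of merged weights = 12 + 23 + 31 + 36 + 52 + 67 + 119 = 340.

340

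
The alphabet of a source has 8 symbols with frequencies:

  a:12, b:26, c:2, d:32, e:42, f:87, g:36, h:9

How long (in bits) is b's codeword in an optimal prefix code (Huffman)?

Repeatedly merge the two smallest:
merge c(2) and h(9): 11
merge 11 and a(12): 23
merge 23 and b(26): 49
merge d(32) and g(36): 68
merge e(42) and 49: 91
merge 68 and f(87): 155
merge 91 and 155: 246
b sits 3 levels below the root, so its codeword is 3 bits.

3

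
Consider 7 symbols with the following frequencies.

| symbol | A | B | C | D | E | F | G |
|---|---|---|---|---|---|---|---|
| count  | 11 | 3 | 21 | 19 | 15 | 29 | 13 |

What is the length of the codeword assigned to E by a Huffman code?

3

Repeatedly merge the two smallest:
merge B(3) and A(11): 14
merge G(13) and 14: 27
merge E(15) and D(19): 34
merge C(21) and 27: 48
merge F(29) and 34: 63
merge 48 and 63: 111
E sits 3 levels below the root, so its codeword is 3 bits.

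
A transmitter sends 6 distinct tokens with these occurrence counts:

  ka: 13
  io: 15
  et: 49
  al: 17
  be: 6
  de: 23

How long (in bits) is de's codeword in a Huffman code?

3

Huffman merges, smallest pair first:
combine be(6), ka(13) → 19
combine io(15), al(17) → 32
combine 19, de(23) → 42
combine 32, 42 → 74
combine et(49), 74 → 123
The subtree containing de is merged 3 times, so code length = 3.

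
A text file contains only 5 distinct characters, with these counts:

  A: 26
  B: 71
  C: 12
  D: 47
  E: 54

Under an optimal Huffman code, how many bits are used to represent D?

2

Huffman merges, smallest pair first:
C(12) + A(26) → 38
38 + D(47) → 85
E(54) + B(71) → 125
85 + 125 → 210
D's leaf is at depth 2, giving a 2-bit codeword.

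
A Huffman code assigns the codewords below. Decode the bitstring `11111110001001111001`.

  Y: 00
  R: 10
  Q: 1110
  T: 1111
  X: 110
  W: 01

Read left to right; each codeword is recognised as soon as it completes (prefix code):
  1111→T | 1110→Q | 00→Y | 10→R | 01→W | 1110→Q | 01→W
Decoded message: TQYRWQW

TQYRWQW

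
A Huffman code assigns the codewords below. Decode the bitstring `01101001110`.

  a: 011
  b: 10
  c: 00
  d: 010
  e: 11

Read left to right; each codeword is recognised as soon as it completes (prefix code):
  011→a | 010→d | 011→a | 10→b
Decoded message: adab

adab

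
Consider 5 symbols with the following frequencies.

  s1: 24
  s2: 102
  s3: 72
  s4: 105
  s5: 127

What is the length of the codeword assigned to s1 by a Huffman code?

3

Huffman merges, smallest pair first:
merge s1(24) and s3(72): 96
merge 96 and s2(102): 198
merge s4(105) and s5(127): 232
merge 198 and 232: 430
The subtree containing s1 is merged 3 times, so code length = 3.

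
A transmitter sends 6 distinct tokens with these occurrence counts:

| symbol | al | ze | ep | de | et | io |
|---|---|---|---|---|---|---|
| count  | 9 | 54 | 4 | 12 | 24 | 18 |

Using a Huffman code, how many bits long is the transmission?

268

Greedily combine the two least-frequent nodes:
combine ep(4), al(9) → 13
combine de(12), 13 → 25
combine io(18), et(24) → 42
combine 25, 42 → 67
combine ze(54), 67 → 121
The encoded length is the sum of every internal node's weight: 13 + 25 + 42 + 67 + 121 = 268 bits.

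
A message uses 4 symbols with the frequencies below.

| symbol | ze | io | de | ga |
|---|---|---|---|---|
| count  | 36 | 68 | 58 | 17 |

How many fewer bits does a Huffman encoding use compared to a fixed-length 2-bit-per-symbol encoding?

15

Fixed-length: 2 bits × 179 symbols = 358 bits.
Huffman merges:
ga(17) + ze(36) → 53
53 + de(58) → 111
io(68) + 111 → 179
Huffman total = 53 + 111 + 179 = 343 bits.
Saving = 358 − 343 = 15 bits.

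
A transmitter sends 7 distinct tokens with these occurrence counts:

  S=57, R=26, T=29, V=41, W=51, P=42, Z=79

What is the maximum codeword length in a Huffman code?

4

Merge the two lowest-weight nodes at each step:
R(26) + T(29) → 55
V(41) + P(42) → 83
W(51) + 55 → 106
S(57) + Z(79) → 136
83 + 106 → 189
136 + 189 → 325
The rarest symbols sit at the bottom; the longest codeword is 4 bits.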